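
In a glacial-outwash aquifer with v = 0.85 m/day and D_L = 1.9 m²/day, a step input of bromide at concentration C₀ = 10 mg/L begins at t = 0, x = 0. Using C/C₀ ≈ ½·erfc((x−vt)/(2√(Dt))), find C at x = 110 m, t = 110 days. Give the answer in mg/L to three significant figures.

2.10 mg/L

For a continuous step input, C/C₀ ≈ ½·erfc((x−vt)/(2√(Dt))).
vt = 0.85 × 110 = 93.5 m and 2√(Dt) = 2√(1.9 × 110) = 28.91 m.
Argument (x−vt)/(2√(Dt)) = (110 − 93.5)/28.91 = 0.5707; ½·erfc(0.5707) = 0.2098.
C = 10 × 0.2098 = 2.10 mg/L.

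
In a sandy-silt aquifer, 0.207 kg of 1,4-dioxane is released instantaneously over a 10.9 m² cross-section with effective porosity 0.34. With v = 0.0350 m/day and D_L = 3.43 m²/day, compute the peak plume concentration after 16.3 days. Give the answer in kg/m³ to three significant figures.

0.00211 kg/m³

The peak of an instantaneous 1D plume sits at x = vt; there the Gaussian factor is 1 and C_max = M/(n_e·A·√(4πDt)), where n_e·A is the pore area the mass is dissolved in.
√(4πDt) = √(4π × 3.43 × 16.3) = 26.51 m, so C_max = 0.207/(0.34 × 10.9 × 26.51) = 0.00211 kg/m³.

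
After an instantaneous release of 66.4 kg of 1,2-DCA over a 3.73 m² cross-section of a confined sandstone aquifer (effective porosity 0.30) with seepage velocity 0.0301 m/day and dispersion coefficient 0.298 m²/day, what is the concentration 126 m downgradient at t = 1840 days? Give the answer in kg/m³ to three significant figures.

For an instantaneous plane source, C(x,t) = M/(n_e·A·√(4πDt)) · exp(−(x−vt)²/(4Dt)), with n_e·A the pore (flow) area.
Plume center vt = 0.0301 × 1840 = 55.384 m, so the well at 126 m is 70.616 m downgradient of the peak.
√(4πDt) = 83.01 m, giving peak height M/(n_e·A·√(4πDt)) = 66.4/(0.30 × 3.73 × 83.01) = 0.7148 kg/m³.
(x−vt)²/(4Dt) = (70.616)²/(4 × 0.298 × 1840) = 2.274; exp(−2.274) = 0.1029.
C = 0.7148 × 0.1029 = 0.0736 kg/m³.

0.0736 kg/m³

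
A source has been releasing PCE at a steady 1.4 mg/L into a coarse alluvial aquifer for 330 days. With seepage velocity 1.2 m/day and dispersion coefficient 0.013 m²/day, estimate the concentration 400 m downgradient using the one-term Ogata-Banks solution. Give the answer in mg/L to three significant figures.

For a continuous step input, C/C₀ ≈ ½·erfc((x−vt)/(2√(Dt))).
vt = 1.2 × 330 = 396 m and 2√(Dt) = 2√(0.013 × 330) = 4.142 m.
Argument (x−vt)/(2√(Dt)) = (400 − 396)/4.142 = 0.9657; ½·erfc(0.9657) = 0.08602.
C = 1.4 × 0.08602 = 0.120 mg/L.

0.120 mg/L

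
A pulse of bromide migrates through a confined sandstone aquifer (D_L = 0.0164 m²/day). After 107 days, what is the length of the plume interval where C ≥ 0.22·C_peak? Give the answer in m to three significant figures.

6.52 m

The plume is Gaussian with σ = √(2Dt) = √(2 × 0.0164 × 107) = 1.873 m.
C/C_peak = exp(−Δx²/(2σ²)) = 0.22 ⇒ Δx = σ·√(−2 ln 0.22) = 1.873 × 1.740 = 3.259 m.
Width = 2Δx = 6.52 m.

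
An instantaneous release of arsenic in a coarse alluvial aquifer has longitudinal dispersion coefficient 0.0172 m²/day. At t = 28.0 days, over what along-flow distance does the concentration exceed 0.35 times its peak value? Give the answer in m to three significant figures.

The plume is Gaussian with σ = √(2Dt) = √(2 × 0.0172 × 28.0) = 0.9814 m.
C/C_peak = exp(−Δx²/(2σ²)) = 0.35 ⇒ Δx = σ·√(−2 ln 0.35) = 0.9814 × 1.449 = 1.422 m.
Width = 2Δx = 2.84 m.

2.84 m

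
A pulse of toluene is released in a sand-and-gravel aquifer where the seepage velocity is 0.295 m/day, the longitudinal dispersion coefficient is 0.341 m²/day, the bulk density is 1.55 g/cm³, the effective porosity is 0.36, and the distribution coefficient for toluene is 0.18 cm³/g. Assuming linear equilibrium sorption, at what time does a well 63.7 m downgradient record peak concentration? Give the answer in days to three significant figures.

376 days

Retardation factor R = 1 + ρ_b·K_d/n = 1 + 1.55 × 0.18/0.36 = 1.775.
Sorption retards both mechanisms: v_R = v/R = 0.1662 m/day, D_R = D/R = 0.1921 m²/day.
Peak time from v_R²t² + 2D_R t − x² = 0: t = (√(D_R² + v_R²x²) − D_R)/v_R².
√(D_R² + v_R²x²) = √(0.1921² + 0.1662² × 63.7²) = 10.59; v_R² = 0.02762.
t = (10.59 − 0.1921)/0.02762 = 376 days.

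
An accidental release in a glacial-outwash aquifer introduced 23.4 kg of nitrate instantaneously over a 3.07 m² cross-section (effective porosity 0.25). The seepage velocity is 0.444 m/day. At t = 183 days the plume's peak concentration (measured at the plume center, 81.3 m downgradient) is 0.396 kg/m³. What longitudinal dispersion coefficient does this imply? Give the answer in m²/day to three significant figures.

At the plume center C_max = M/(n_e·A·√(4πDt)), so D = M²/(4πt·(n_e·A·C_max)²).
n_e·A·C_max = 0.25 × 3.07 × 0.396 = 0.3039 kg/m.
D = 23.4²/(4π × 183 × 0.3039²) = 2.58 m²/day.

2.58 m²/day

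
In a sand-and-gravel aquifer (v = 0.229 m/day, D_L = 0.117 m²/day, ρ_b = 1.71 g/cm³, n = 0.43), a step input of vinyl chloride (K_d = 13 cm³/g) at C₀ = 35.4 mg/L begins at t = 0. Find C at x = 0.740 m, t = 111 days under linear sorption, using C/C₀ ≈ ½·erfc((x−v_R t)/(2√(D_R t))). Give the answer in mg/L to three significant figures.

12.6 mg/L

Retardation factor R = 1 + ρ_b·K_d/n = 1 + 1.71 × 13/0.43 = 52.70.
Sorption retards both mechanisms: v_R = v/R = 0.004345 m/day, D_R = D/R = 0.002220 m²/day.
v_R·t = 0.004345 × 111 = 0.482295 m; 2√(D_R t) = 0.9928 m; argument = (0.740 − 0.482295)/0.9928 = 0.2596.
C = C₀ × ½·erfc(0.2596) = 35.4 × 0.3568 = 12.6 mg/L.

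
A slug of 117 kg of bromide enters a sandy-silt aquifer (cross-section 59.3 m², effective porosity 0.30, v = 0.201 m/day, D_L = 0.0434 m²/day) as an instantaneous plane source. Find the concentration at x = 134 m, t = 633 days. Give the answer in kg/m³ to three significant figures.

For an instantaneous plane source, C(x,t) = M/(n_e·A·√(4πDt)) · exp(−(x−vt)²/(4Dt)), with n_e·A the pore (flow) area.
Plume center vt = 0.201 × 633 = 127.233 m, so the well at 134 m is 6.767 m downgradient of the peak.
√(4πDt) = 18.58 m, giving peak height M/(n_e·A·√(4πDt)) = 117/(0.30 × 59.3 × 18.58) = 0.3540 kg/m³.
(x−vt)²/(4Dt) = (6.767)²/(4 × 0.0434 × 633) = 0.4167; exp(−0.4167) = 0.6592.
C = 0.3540 × 0.6592 = 0.233 kg/m³.

0.233 kg/m³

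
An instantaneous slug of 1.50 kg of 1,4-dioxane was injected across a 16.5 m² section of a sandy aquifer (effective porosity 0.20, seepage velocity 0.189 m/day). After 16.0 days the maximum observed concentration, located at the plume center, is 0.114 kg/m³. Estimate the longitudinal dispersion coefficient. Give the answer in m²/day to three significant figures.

0.0791 m²/day

At the plume center C_max = M/(n_e·A·√(4πDt)), so D = M²/(4πt·(n_e·A·C_max)²).
n_e·A·C_max = 0.20 × 16.5 × 0.114 = 0.3762 kg/m.
D = 1.50²/(4π × 16.0 × 0.3762²) = 0.0791 m²/day.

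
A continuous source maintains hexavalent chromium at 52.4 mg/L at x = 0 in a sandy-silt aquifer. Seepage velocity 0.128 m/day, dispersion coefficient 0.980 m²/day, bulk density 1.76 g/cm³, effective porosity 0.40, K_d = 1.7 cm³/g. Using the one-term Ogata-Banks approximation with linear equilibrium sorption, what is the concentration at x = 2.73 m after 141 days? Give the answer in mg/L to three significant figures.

Retardation factor R = 1 + ρ_b·K_d/n = 1 + 1.76 × 1.7/0.40 = 8.480.
Sorption retards both mechanisms: v_R = v/R = 0.01509 m/day, D_R = D/R = 0.1156 m²/day.
v_R·t = 0.01509 × 141 = 2.12769 m; 2√(D_R t) = 8.075 m; argument = (2.73 − 2.12769)/8.075 = 0.07459.
C = C₀ × ½·erfc(0.07459) = 52.4 × 0.4580 = 24.0 mg/L.

24.0 mg/L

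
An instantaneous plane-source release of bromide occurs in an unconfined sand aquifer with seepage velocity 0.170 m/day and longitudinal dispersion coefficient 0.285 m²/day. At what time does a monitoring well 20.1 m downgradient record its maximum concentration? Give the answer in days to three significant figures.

109 days

For the 1D instantaneous-source solution, setting ∂C/∂t = 0 at fixed x gives v²t² + 2Dt − x² = 0, so t = (√(D² + v²x²) − D)/v².
√(D² + v²x²) = √(0.285² + 0.170² × 20.1²) = 3.429; v² = 0.0289.
t = (3.429 − 0.285)/0.0289 = 109 days (vs. the pure-advection estimate x/v = 118 d).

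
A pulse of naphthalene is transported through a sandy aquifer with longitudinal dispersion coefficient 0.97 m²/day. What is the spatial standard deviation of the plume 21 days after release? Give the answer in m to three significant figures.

6.38 m

Dispersive spreading gives a Gaussian with σ² = 2Dt; advection only shifts the center.
σ = √(2 × 0.97 × 21) = 6.38 m.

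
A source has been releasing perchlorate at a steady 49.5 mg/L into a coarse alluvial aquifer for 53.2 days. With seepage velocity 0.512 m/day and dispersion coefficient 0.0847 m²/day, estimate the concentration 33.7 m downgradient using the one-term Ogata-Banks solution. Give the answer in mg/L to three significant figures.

For a continuous step input, C/C₀ ≈ ½·erfc((x−vt)/(2√(Dt))).
vt = 0.512 × 53.2 = 27.2384 m and 2√(Dt) = 2√(0.0847 × 53.2) = 4.245 m.
Argument (x−vt)/(2√(Dt)) = (33.7 − 27.2384)/4.245 = 1.522; ½·erfc(1.522) = 0.01568.
C = 49.5 × 0.01568 = 0.776 mg/L.

0.776 mg/L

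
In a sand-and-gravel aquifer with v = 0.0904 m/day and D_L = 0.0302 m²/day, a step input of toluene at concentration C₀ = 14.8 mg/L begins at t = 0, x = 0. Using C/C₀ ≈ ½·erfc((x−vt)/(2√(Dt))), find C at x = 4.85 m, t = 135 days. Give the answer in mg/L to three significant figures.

14.7 mg/L

For a continuous step input, C/C₀ ≈ ½·erfc((x−vt)/(2√(Dt))).
vt = 0.0904 × 135 = 12.204 m and 2√(Dt) = 2√(0.0302 × 135) = 4.038 m.
Argument (x−vt)/(2√(Dt)) = (4.85 − 12.204)/4.038 = -1.821; ½·erfc(-1.821) = 0.9950.
C = 14.8 × 0.9950 = 14.7 mg/L.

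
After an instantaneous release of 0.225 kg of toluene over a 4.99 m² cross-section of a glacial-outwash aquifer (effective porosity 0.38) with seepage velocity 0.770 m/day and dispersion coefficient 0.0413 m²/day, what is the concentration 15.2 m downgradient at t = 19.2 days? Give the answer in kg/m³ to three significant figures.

For an instantaneous plane source, C(x,t) = M/(n_e·A·√(4πDt)) · exp(−(x−vt)²/(4Dt)), with n_e·A the pore (flow) area.
Plume center vt = 0.770 × 19.2 = 14.784 m, so the well at 15.2 m is 0.416 m downgradient of the peak.
√(4πDt) = 3.157 m, giving peak height M/(n_e·A·√(4πDt)) = 0.225/(0.38 × 4.99 × 3.157) = 0.03759 kg/m³.
(x−vt)²/(4Dt) = (0.416)²/(4 × 0.0413 × 19.2) = 0.05456; exp(−0.05456) = 0.9469.
C = 0.03759 × 0.9469 = 0.0356 kg/m³.

0.0356 kg/m³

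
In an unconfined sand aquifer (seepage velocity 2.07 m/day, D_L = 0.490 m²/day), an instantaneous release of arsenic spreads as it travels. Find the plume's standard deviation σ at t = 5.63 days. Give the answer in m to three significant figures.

2.35 m

Dispersive spreading gives a Gaussian with σ² = 2Dt; advection only shifts the center.
σ = √(2 × 0.490 × 5.63) = 2.35 m.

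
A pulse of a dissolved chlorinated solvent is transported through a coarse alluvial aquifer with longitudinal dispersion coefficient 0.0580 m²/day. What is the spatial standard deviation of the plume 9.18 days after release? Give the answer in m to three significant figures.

Dispersive spreading gives a Gaussian with σ² = 2Dt; advection only shifts the center.
σ = √(2 × 0.0580 × 9.18) = 1.03 m.

1.03 m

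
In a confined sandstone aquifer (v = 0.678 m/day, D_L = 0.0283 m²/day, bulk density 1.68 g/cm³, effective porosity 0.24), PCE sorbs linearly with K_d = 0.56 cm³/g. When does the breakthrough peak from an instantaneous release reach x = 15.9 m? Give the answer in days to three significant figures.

Retardation factor R = 1 + ρ_b·K_d/n = 1 + 1.68 × 0.56/0.24 = 4.920.
Sorption retards both mechanisms: v_R = v/R = 0.1378 m/day, D_R = D/R = 0.005752 m²/day.
Peak time from v_R²t² + 2D_R t − x² = 0: t = (√(D_R² + v_R²x²) − D_R)/v_R².
√(D_R² + v_R²x²) = √(0.005752² + 0.1378² × 15.9²) = 2.191; v_R² = 0.01899.
t = (2.191 − 0.005752)/0.01899 = 115 days.

115 days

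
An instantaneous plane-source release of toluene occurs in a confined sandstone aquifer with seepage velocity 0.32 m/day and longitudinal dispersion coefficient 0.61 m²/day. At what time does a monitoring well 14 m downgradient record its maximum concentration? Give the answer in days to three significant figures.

For the 1D instantaneous-source solution, setting ∂C/∂t = 0 at fixed x gives v²t² + 2Dt − x² = 0, so t = (√(D² + v²x²) − D)/v².
√(D² + v²x²) = √(0.61² + 0.32² × 14²) = 4.521; v² = 0.1024.
t = (4.521 − 0.61)/0.1024 = 38.2 days (vs. the pure-advection estimate x/v = 43.8 d).

38.2 days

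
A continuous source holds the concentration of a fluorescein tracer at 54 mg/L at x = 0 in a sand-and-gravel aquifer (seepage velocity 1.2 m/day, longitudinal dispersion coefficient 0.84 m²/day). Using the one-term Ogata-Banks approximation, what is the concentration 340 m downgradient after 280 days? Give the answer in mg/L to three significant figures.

23.0 mg/L

For a continuous step input, C/C₀ ≈ ½·erfc((x−vt)/(2√(Dt))).
vt = 1.2 × 280 = 336 m and 2√(Dt) = 2√(0.84 × 280) = 30.67 m.
Argument (x−vt)/(2√(Dt)) = (340 − 336)/30.67 = 0.1304; ½·erfc(0.1304) = 0.4268.
C = 54 × 0.4268 = 23.0 mg/L.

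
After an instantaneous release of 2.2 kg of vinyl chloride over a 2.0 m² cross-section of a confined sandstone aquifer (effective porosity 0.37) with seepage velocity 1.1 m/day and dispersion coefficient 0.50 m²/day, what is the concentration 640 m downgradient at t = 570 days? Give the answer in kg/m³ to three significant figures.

0.0428 kg/m³

For an instantaneous plane source, C(x,t) = M/(n_e·A·√(4πDt)) · exp(−(x−vt)²/(4Dt)), with n_e·A the pore (flow) area.
Plume center vt = 1.1 × 570 = 627 m, so the well at 640 m is 13 m downgradient of the peak.
√(4πDt) = 59.84 m, giving peak height M/(n_e·A·√(4πDt)) = 2.2/(0.37 × 2.0 × 59.84) = 0.04968 kg/m³.
(x−vt)²/(4Dt) = (13)²/(4 × 0.50 × 570) = 0.1482; exp(−0.1482) = 0.8623.
C = 0.04968 × 0.8623 = 0.0428 kg/m³.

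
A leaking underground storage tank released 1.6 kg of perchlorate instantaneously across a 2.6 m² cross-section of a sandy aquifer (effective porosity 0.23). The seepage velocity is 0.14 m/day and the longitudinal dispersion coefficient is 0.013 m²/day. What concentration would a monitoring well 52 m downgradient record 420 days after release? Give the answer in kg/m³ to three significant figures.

For an instantaneous plane source, C(x,t) = M/(n_e·A·√(4πDt)) · exp(−(x−vt)²/(4Dt)), with n_e·A the pore (flow) area.
Plume center vt = 0.14 × 420 = 58.8 m, so the well at 52 m is 6.8 m upgradient of the peak.
√(4πDt) = 8.283 m, giving peak height M/(n_e·A·√(4πDt)) = 1.6/(0.23 × 2.6 × 8.283) = 0.3230 kg/m³.
(x−vt)²/(4Dt) = (-6.8)²/(4 × 0.013 × 420) = 2.117; exp(−2.117) = 0.1204.
C = 0.3230 × 0.1204 = 0.0389 kg/m³.

0.0389 kg/m³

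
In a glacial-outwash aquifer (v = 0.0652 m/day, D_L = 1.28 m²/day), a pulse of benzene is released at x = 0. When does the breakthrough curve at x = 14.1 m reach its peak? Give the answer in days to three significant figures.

For the 1D instantaneous-source solution, setting ∂C/∂t = 0 at fixed x gives v²t² + 2Dt − x² = 0, so t = (√(D² + v²x²) − D)/v².
√(D² + v²x²) = √(1.28² + 0.0652² × 14.1²) = 1.576; v² = 0.00425104.
t = (1.576 − 1.28)/0.00425104 = 69.6 days (vs. the pure-advection estimate x/v = 216 d).

69.6 days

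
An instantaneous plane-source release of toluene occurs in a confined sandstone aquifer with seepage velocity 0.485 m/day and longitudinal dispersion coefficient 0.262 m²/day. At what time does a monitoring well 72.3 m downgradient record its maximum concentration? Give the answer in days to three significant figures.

For the 1D instantaneous-source solution, setting ∂C/∂t = 0 at fixed x gives v²t² + 2Dt − x² = 0, so t = (√(D² + v²x²) − D)/v².
√(D² + v²x²) = √(0.262² + 0.485² × 72.3²) = 35.07; v² = 0.235225.
t = (35.07 − 0.262)/0.235225 = 148 days (vs. the pure-advection estimate x/v = 149 d).

148 days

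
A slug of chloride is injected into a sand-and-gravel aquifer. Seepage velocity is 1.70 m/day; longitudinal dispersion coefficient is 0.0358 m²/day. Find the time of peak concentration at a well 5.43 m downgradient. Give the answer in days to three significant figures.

For the 1D instantaneous-source solution, setting ∂C/∂t = 0 at fixed x gives v²t² + 2Dt − x² = 0, so t = (√(D² + v²x²) − D)/v².
√(D² + v²x²) = √(0.0358² + 1.70² × 5.43²) = 9.231; v² = 2.89.
t = (9.231 − 0.0358)/2.89 = 3.18 days (vs. the pure-advection estimate x/v = 3.19 d).

3.18 days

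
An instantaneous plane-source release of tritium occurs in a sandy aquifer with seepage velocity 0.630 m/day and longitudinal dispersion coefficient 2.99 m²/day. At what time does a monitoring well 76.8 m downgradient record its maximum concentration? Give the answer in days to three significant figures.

115 days

For the 1D instantaneous-source solution, setting ∂C/∂t = 0 at fixed x gives v²t² + 2Dt − x² = 0, so t = (√(D² + v²x²) − D)/v².
√(D² + v²x²) = √(2.99² + 0.630² × 76.8²) = 48.48; v² = 0.3969.
t = (48.48 − 2.99)/0.3969 = 115 days (vs. the pure-advection estimate x/v = 122 d).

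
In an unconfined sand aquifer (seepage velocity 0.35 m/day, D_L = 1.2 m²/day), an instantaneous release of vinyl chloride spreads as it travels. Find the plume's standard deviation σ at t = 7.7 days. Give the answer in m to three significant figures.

Dispersive spreading gives a Gaussian with σ² = 2Dt; advection only shifts the center.
σ = √(2 × 1.2 × 7.7) = 4.30 m.

4.30 m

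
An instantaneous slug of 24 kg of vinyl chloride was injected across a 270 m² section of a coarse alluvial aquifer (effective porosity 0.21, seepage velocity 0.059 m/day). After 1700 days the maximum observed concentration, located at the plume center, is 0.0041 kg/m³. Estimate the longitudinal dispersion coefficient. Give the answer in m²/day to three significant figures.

0.499 m²/day

At the plume center C_max = M/(n_e·A·√(4πDt)), so D = M²/(4πt·(n_e·A·C_max)²).
n_e·A·C_max = 0.21 × 270 × 0.0041 = 0.2325 kg/m.
D = 24²/(4π × 1700 × 0.2325²) = 0.499 m²/day.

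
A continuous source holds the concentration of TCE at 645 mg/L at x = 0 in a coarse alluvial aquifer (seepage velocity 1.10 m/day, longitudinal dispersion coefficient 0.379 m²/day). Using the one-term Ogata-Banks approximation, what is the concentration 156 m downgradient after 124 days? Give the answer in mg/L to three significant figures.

For a continuous step input, C/C₀ ≈ ½·erfc((x−vt)/(2√(Dt))).
vt = 1.10 × 124 = 136.4 m and 2√(Dt) = 2√(0.379 × 124) = 13.71 m.
Argument (x−vt)/(2√(Dt)) = (156 − 136.4)/13.71 = 1.430; ½·erfc(1.430) = 0.02157.
C = 645 × 0.02157 = 13.9 mg/L.

13.9 mg/L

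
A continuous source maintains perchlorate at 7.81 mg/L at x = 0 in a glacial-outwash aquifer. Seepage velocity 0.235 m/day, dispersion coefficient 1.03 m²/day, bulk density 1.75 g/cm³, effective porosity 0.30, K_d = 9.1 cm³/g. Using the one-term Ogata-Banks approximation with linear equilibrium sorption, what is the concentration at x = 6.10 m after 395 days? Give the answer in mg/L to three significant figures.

Retardation factor R = 1 + ρ_b·K_d/n = 1 + 1.75 × 9.1/0.30 = 54.08.
Sorption retards both mechanisms: v_R = v/R = 0.004345 m/day, D_R = D/R = 0.01905 m²/day.
v_R·t = 0.004345 × 395 = 1.716275 m; 2√(D_R t) = 5.486 m; argument = (6.10 − 1.716275)/5.486 = 0.7991.
C = C₀ × ½·erfc(0.7991) = 7.81 × 0.1292 = 1.01 mg/L.

1.01 mg/L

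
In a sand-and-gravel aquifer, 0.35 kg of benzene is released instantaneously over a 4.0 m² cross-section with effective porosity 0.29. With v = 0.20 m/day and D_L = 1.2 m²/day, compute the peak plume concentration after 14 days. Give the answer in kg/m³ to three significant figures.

The peak of an instantaneous 1D plume sits at x = vt; there the Gaussian factor is 1 and C_max = M/(n_e·A·√(4πDt)), where n_e·A is the pore area the mass is dissolved in.
√(4πDt) = √(4π × 1.2 × 14) = 14.53 m, so C_max = 0.35/(0.29 × 4.0 × 14.53) = 0.0208 kg/m³.

0.0208 kg/m³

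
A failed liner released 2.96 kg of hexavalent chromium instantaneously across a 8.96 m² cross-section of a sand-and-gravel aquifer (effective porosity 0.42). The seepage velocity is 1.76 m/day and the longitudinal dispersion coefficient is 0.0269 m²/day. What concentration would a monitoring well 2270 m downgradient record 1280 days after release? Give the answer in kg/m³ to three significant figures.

For an instantaneous plane source, C(x,t) = M/(n_e·A·√(4πDt)) · exp(−(x−vt)²/(4Dt)), with n_e·A the pore (flow) area.
Plume center vt = 1.76 × 1280 = 2252.8 m, so the well at 2270 m is 17.2 m downgradient of the peak.
√(4πDt) = 20.80 m, giving peak height M/(n_e·A·√(4πDt)) = 2.96/(0.42 × 8.96 × 20.80) = 0.03782 kg/m³.
(x−vt)²/(4Dt) = (17.2)²/(4 × 0.0269 × 1280) = 2.148; exp(−2.148) = 0.1167.
C = 0.03782 × 0.1167 = 0.00441 kg/m³.

0.00441 kg/m³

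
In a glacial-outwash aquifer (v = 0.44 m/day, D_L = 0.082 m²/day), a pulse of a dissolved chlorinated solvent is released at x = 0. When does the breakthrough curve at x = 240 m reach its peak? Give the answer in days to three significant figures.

545 days

For the 1D instantaneous-source solution, setting ∂C/∂t = 0 at fixed x gives v²t² + 2Dt − x² = 0, so t = (√(D² + v²x²) − D)/v².
√(D² + v²x²) = √(0.082² + 0.44² × 240²) = 105.6; v² = 0.1936.
t = (105.6 − 0.082)/0.1936 = 545 days (vs. the pure-advection estimate x/v = 545 d).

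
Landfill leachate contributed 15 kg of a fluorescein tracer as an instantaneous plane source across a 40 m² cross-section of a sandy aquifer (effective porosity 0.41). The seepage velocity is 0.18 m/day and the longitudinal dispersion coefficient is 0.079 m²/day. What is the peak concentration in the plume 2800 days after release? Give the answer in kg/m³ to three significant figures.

0.0173 kg/m³

The peak of an instantaneous 1D plume sits at x = vt; there the Gaussian factor is 1 and C_max = M/(n_e·A·√(4πDt)), where n_e·A is the pore area the mass is dissolved in.
√(4πDt) = √(4π × 0.079 × 2800) = 52.72 m, so C_max = 15/(0.41 × 40 × 52.72) = 0.0173 kg/m³.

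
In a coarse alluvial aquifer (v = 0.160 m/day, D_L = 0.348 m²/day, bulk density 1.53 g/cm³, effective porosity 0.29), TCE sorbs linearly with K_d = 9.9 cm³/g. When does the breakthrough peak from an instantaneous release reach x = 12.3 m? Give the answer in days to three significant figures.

3430 days

Retardation factor R = 1 + ρ_b·K_d/n = 1 + 1.53 × 9.9/0.29 = 53.23.
Sorption retards both mechanisms: v_R = v/R = 0.003006 m/day, D_R = D/R = 0.006538 m²/day.
Peak time from v_R²t² + 2D_R t − x² = 0: t = (√(D_R² + v_R²x²) − D_R)/v_R².
√(D_R² + v_R²x²) = √(0.006538² + 0.003006² × 12.3²) = 0.03755; v_R² = 9.036e-06.
t = (0.03755 − 0.006538)/9.036e-06 = 3430 days.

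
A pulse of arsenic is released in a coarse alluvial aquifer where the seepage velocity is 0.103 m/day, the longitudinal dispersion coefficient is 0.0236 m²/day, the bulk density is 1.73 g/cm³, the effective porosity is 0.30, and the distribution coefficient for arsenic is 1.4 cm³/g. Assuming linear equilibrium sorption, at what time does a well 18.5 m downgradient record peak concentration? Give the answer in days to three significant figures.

Retardation factor R = 1 + ρ_b·K_d/n = 1 + 1.73 × 1.4/0.30 = 9.073.
Sorption retards both mechanisms: v_R = v/R = 0.01135 m/day, D_R = D/R = 0.002601 m²/day.
Peak time from v_R²t² + 2D_R t − x² = 0: t = (√(D_R² + v_R²x²) − D_R)/v_R².
√(D_R² + v_R²x²) = √(0.002601² + 0.01135² × 18.5²) = 0.2100; v_R² = 0.0001288.
t = (0.2100 − 0.002601)/0.0001288 = 1610 days.

1610 days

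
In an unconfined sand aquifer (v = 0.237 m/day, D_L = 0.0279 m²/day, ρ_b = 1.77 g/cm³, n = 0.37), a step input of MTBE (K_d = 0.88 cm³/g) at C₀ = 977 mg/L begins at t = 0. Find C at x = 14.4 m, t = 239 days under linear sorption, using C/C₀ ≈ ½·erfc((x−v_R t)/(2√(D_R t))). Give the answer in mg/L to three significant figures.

13.4 mg/L

Retardation factor R = 1 + ρ_b·K_d/n = 1 + 1.77 × 0.88/0.37 = 5.210.
Sorption retards both mechanisms: v_R = v/R = 0.04549 m/day, D_R = D/R = 0.005355 m²/day.
v_R·t = 0.04549 × 239 = 10.87211 m; 2√(D_R t) = 2.263 m; argument = (14.4 − 10.87211)/2.263 = 1.559.
C = C₀ × ½·erfc(1.559) = 977 × 0.01374 = 13.4 mg/L.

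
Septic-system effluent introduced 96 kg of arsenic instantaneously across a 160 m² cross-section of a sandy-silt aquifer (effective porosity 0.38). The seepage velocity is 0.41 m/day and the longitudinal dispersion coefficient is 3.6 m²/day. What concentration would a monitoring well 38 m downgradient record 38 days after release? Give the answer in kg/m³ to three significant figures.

0.0152 kg/m³

For an instantaneous plane source, C(x,t) = M/(n_e·A·√(4πDt)) · exp(−(x−vt)²/(4Dt)), with n_e·A the pore (flow) area.
Plume center vt = 0.41 × 38 = 15.58 m, so the well at 38 m is 22.42 m downgradient of the peak.
√(4πDt) = 41.46 m, giving peak height M/(n_e·A·√(4πDt)) = 96/(0.38 × 160 × 41.46) = 0.03808 kg/m³.
(x−vt)²/(4Dt) = (22.42)²/(4 × 3.6 × 38) = 0.9186; exp(−0.9186) = 0.3991.
C = 0.03808 × 0.3991 = 0.0152 kg/m³.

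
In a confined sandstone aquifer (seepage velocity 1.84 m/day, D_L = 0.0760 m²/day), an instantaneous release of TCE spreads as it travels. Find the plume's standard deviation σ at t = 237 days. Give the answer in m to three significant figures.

6.00 m

Dispersive spreading gives a Gaussian with σ² = 2Dt; advection only shifts the center.
σ = √(2 × 0.0760 × 237) = 6.00 m.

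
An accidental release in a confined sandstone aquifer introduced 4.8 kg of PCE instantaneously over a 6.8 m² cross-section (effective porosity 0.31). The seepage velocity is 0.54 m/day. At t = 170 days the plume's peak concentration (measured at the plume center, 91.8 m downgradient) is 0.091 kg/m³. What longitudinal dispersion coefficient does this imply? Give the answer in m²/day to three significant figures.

0.293 m²/day

At the plume center C_max = M/(n_e·A·√(4πDt)), so D = M²/(4πt·(n_e·A·C_max)²).
n_e·A·C_max = 0.31 × 6.8 × 0.091 = 0.1918 kg/m.
D = 4.8²/(4π × 170 × 0.1918²) = 0.293 m²/day.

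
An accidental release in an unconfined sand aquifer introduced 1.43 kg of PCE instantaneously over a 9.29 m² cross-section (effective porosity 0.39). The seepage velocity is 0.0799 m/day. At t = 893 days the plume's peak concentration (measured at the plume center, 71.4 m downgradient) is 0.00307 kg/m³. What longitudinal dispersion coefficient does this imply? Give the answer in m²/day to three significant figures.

1.47 m²/day

At the plume center C_max = M/(n_e·A·√(4πDt)), so D = M²/(4πt·(n_e·A·C_max)²).
n_e·A·C_max = 0.39 × 9.29 × 0.00307 = 0.01112 kg/m.
D = 1.43²/(4π × 893 × 0.01112²) = 1.47 m²/day.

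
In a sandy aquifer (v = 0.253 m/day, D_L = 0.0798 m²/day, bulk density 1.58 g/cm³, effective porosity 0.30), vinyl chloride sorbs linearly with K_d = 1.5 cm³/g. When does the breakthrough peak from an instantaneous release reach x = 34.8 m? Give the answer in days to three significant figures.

1210 days

Retardation factor R = 1 + ρ_b·K_d/n = 1 + 1.58 × 1.5/0.30 = 8.900.
Sorption retards both mechanisms: v_R = v/R = 0.02843 m/day, D_R = D/R = 0.008966 m²/day.
Peak time from v_R²t² + 2D_R t − x² = 0: t = (√(D_R² + v_R²x²) − D_R)/v_R².
√(D_R² + v_R²x²) = √(0.008966² + 0.02843² × 34.8²) = 0.9894; v_R² = 0.0008083.
t = (0.9894 − 0.008966)/0.0008083 = 1210 days.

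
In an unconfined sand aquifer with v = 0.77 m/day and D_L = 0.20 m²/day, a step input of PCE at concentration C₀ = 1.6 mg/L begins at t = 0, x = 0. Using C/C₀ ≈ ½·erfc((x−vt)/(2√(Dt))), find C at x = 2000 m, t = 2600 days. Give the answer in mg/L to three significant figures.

0.840 mg/L

For a continuous step input, C/C₀ ≈ ½·erfc((x−vt)/(2√(Dt))).
vt = 0.77 × 2600 = 2002 m and 2√(Dt) = 2√(0.20 × 2600) = 45.61 m.
Argument (x−vt)/(2√(Dt)) = (2000 − 2002)/45.61 = -0.04385; ½·erfc(-0.04385) = 0.5247.
C = 1.6 × 0.5247 = 0.840 mg/L.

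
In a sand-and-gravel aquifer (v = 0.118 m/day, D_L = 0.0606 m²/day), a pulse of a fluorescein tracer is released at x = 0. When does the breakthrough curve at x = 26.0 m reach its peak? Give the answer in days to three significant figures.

For the 1D instantaneous-source solution, setting ∂C/∂t = 0 at fixed x gives v²t² + 2Dt − x² = 0, so t = (√(D² + v²x²) − D)/v².
√(D² + v²x²) = √(0.0606² + 0.118² × 26.0²) = 3.069; v² = 0.013924.
t = (3.069 − 0.0606)/0.013924 = 216 days (vs. the pure-advection estimate x/v = 220 d).

216 days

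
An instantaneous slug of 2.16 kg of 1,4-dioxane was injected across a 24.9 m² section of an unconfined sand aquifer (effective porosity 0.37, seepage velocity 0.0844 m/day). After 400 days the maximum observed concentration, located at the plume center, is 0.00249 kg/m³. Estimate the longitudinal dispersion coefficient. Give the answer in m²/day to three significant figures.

At the plume center C_max = M/(n_e·A·√(4πDt)), so D = M²/(4πt·(n_e·A·C_max)²).
n_e·A·C_max = 0.37 × 24.9 × 0.00249 = 0.02294 kg/m.
D = 2.16²/(4π × 400 × 0.02294²) = 1.76 m²/day.

1.76 m²/day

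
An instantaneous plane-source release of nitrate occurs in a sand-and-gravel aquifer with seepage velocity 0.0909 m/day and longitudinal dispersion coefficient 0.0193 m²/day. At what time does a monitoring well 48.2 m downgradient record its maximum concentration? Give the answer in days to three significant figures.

528 days

For the 1D instantaneous-source solution, setting ∂C/∂t = 0 at fixed x gives v²t² + 2Dt − x² = 0, so t = (√(D² + v²x²) − D)/v².
√(D² + v²x²) = √(0.0193² + 0.0909² × 48.2²) = 4.381; v² = 0.00826281.
t = (4.381 − 0.0193)/0.00826281 = 528 days (vs. the pure-advection estimate x/v = 530 d).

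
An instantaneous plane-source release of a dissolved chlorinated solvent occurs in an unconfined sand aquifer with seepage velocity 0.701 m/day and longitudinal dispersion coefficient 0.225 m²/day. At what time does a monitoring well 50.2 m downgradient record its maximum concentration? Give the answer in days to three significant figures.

71.2 days

For the 1D instantaneous-source solution, setting ∂C/∂t = 0 at fixed x gives v²t² + 2Dt − x² = 0, so t = (√(D² + v²x²) − D)/v².
√(D² + v²x²) = √(0.225² + 0.701² × 50.2²) = 35.19; v² = 0.491401.
t = (35.19 − 0.225)/0.491401 = 71.2 days (vs. the pure-advection estimate x/v = 71.6 d).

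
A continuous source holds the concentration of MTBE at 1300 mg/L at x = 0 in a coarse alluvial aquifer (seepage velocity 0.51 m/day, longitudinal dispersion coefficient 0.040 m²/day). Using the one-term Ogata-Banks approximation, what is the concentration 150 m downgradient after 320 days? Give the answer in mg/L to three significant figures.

For a continuous step input, C/C₀ ≈ ½·erfc((x−vt)/(2√(Dt))).
vt = 0.51 × 320 = 163.2 m and 2√(Dt) = 2√(0.040 × 320) = 7.155 m.
Argument (x−vt)/(2√(Dt)) = (150 − 163.2)/7.155 = -1.845; ½·erfc(-1.845) = 0.9955.
C = 1300 × 0.9955 = 1290 mg/L.

1290 mg/L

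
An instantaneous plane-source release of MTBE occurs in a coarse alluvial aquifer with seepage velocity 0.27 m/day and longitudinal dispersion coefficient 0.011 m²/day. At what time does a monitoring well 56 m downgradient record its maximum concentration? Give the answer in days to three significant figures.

207 days

For the 1D instantaneous-source solution, setting ∂C/∂t = 0 at fixed x gives v²t² + 2Dt − x² = 0, so t = (√(D² + v²x²) − D)/v².
√(D² + v²x²) = √(0.011² + 0.27² × 56²) = 15.12; v² = 0.0729.
t = (15.12 − 0.011)/0.0729 = 207 days (vs. the pure-advection estimate x/v = 207 d).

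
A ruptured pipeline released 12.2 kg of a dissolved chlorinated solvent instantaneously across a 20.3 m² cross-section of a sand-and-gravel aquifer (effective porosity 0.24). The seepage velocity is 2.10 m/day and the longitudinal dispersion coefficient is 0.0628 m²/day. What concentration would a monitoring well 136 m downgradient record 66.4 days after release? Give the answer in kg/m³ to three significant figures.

0.170 kg/m³

For an instantaneous plane source, C(x,t) = M/(n_e·A·√(4πDt)) · exp(−(x−vt)²/(4Dt)), with n_e·A the pore (flow) area.
Plume center vt = 2.10 × 66.4 = 139.44 m, so the well at 136 m is 3.44 m upgradient of the peak.
√(4πDt) = 7.239 m, giving peak height M/(n_e·A·√(4πDt)) = 12.2/(0.24 × 20.3 × 7.239) = 0.3459 kg/m³.
(x−vt)²/(4Dt) = (-3.44)²/(4 × 0.0628 × 66.4) = 0.7095; exp(−0.7095) = 0.4919.
C = 0.3459 × 0.4919 = 0.170 kg/m³.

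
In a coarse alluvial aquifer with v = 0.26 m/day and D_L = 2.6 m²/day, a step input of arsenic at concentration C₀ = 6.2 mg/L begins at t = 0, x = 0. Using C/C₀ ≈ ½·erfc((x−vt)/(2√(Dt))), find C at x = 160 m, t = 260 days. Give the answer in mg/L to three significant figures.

For a continuous step input, C/C₀ ≈ ½·erfc((x−vt)/(2√(Dt))).
vt = 0.26 × 260 = 67.6 m and 2√(Dt) = 2√(2.6 × 260) = 52.00 m.
Argument (x−vt)/(2√(Dt)) = (160 − 67.6)/52.00 = 1.777; ½·erfc(1.777) = 0.005984.
C = 6.2 × 0.005984 = 0.0371 mg/L.

0.0371 mg/L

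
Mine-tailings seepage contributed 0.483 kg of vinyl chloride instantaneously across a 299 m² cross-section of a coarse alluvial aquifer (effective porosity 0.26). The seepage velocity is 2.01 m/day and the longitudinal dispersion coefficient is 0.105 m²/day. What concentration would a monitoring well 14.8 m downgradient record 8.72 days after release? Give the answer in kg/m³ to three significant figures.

For an instantaneous plane source, C(x,t) = M/(n_e·A·√(4πDt)) · exp(−(x−vt)²/(4Dt)), with n_e·A the pore (flow) area.
Plume center vt = 2.01 × 8.72 = 17.5272 m, so the well at 14.8 m is 2.7272 m upgradient of the peak.
√(4πDt) = 3.392 m, giving peak height M/(n_e·A·√(4πDt)) = 0.483/(0.26 × 299 × 3.392) = 0.001832 kg/m³.
(x−vt)²/(4Dt) = (-2.7272)²/(4 × 0.105 × 8.72) = 2.031; exp(−2.031) = 0.1312.
C = 0.001832 × 0.1312 = 0.000240 kg/m³.

0.000240 kg/m³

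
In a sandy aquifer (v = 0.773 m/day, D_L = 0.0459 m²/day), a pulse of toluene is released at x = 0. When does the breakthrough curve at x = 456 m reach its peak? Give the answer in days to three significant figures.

For the 1D instantaneous-source solution, setting ∂C/∂t = 0 at fixed x gives v²t² + 2Dt − x² = 0, so t = (√(D² + v²x²) − D)/v².
√(D² + v²x²) = √(0.0459² + 0.773² × 456²) = 352.5; v² = 0.597529.
t = (352.5 − 0.0459)/0.597529 = 590 days (vs. the pure-advection estimate x/v = 590 d).

590 days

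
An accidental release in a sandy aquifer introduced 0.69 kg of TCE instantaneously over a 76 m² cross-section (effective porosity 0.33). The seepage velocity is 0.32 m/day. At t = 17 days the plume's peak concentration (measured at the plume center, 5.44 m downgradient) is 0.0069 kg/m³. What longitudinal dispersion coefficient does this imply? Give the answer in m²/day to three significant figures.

At the plume center C_max = M/(n_e·A·√(4πDt)), so D = M²/(4πt·(n_e·A·C_max)²).
n_e·A·C_max = 0.33 × 76 × 0.0069 = 0.1731 kg/m.
D = 0.69²/(4π × 17 × 0.1731²) = 0.0744 m²/day.

0.0744 m²/day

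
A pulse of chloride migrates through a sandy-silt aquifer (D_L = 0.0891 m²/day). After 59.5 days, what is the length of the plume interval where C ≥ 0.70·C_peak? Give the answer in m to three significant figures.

The plume is Gaussian with σ = √(2Dt) = √(2 × 0.0891 × 59.5) = 3.256 m.
C/C_peak = exp(−Δx²/(2σ²)) = 0.70 ⇒ Δx = σ·√(−2 ln 0.70) = 3.256 × 0.8446 = 2.750 m.
Width = 2Δx = 5.50 m.

5.50 m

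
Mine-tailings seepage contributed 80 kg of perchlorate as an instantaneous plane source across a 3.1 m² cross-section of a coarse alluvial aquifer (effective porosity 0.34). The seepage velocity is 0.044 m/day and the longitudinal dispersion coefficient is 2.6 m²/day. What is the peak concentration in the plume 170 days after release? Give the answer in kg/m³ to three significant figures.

1.02 kg/m³

The peak of an instantaneous 1D plume sits at x = vt; there the Gaussian factor is 1 and C_max = M/(n_e·A·√(4πDt)), where n_e·A is the pore area the mass is dissolved in.
√(4πDt) = √(4π × 2.6 × 170) = 74.53 m, so C_max = 80/(0.34 × 3.1 × 74.53) = 1.02 kg/m³.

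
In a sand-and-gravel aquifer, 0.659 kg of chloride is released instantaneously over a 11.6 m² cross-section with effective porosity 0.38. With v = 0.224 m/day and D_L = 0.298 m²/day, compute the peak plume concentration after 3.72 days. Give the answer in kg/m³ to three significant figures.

The peak of an instantaneous 1D plume sits at x = vt; there the Gaussian factor is 1 and C_max = M/(n_e·A·√(4πDt)), where n_e·A is the pore area the mass is dissolved in.
√(4πDt) = √(4π × 0.298 × 3.72) = 3.732 m, so C_max = 0.659/(0.38 × 11.6 × 3.732) = 0.0401 kg/m³.

0.0401 kg/m³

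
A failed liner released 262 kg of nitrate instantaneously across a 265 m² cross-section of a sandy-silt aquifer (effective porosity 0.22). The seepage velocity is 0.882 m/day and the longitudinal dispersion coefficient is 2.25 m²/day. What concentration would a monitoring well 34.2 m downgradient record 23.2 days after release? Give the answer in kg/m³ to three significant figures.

0.0711 kg/m³

For an instantaneous plane source, C(x,t) = M/(n_e·A·√(4πDt)) · exp(−(x−vt)²/(4Dt)), with n_e·A the pore (flow) area.
Plume center vt = 0.882 × 23.2 = 20.4624 m, so the well at 34.2 m is 13.7376 m downgradient of the peak.
√(4πDt) = 25.61 m, giving peak height M/(n_e·A·√(4πDt)) = 262/(0.22 × 265 × 25.61) = 0.1755 kg/m³.
(x−vt)²/(4Dt) = (13.7376)²/(4 × 2.25 × 23.2) = 0.9038; exp(−0.9038) = 0.4050.
C = 0.1755 × 0.4050 = 0.0711 kg/m³.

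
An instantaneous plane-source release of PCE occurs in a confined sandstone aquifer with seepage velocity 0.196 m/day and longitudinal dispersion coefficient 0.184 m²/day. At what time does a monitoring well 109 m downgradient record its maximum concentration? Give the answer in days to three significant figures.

551 days

For the 1D instantaneous-source solution, setting ∂C/∂t = 0 at fixed x gives v²t² + 2Dt − x² = 0, so t = (√(D² + v²x²) − D)/v².
√(D² + v²x²) = √(0.184² + 0.196² × 109²) = 21.36; v² = 0.038416.
t = (21.36 − 0.184)/0.038416 = 551 days (vs. the pure-advection estimate x/v = 556 d).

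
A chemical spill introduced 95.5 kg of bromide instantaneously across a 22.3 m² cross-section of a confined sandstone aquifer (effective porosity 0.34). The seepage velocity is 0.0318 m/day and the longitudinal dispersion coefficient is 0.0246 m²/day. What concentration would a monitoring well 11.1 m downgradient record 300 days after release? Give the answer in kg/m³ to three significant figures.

For an instantaneous plane source, C(x,t) = M/(n_e·A·√(4πDt)) · exp(−(x−vt)²/(4Dt)), with n_e·A the pore (flow) area.
Plume center vt = 0.0318 × 300 = 9.54 m, so the well at 11.1 m is 1.56 m downgradient of the peak.
√(4πDt) = 9.630 m, giving peak height M/(n_e·A·√(4πDt)) = 95.5/(0.34 × 22.3 × 9.630) = 1.308 kg/m³.
(x−vt)²/(4Dt) = (1.56)²/(4 × 0.0246 × 300) = 0.08244; exp(−0.08244) = 0.9209.
C = 1.308 × 0.9209 = 1.20 kg/m³.

1.20 kg/m³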